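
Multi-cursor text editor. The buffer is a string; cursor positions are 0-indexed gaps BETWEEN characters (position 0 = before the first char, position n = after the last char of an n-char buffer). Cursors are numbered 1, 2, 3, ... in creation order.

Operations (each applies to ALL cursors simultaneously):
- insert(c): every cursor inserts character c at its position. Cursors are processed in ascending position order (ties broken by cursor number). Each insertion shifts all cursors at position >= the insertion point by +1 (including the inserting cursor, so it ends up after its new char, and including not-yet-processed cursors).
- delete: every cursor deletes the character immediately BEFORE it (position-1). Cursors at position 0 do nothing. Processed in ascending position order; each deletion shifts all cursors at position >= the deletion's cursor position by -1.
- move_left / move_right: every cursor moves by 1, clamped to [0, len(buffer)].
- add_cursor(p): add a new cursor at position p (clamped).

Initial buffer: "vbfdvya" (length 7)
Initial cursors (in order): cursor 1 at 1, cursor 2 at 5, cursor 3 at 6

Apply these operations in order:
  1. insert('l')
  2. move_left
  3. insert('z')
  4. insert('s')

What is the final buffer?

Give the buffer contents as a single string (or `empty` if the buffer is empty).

Answer: vzslbfdvzslyzsla

Derivation:
After op 1 (insert('l')): buffer="vlbfdvlyla" (len 10), cursors c1@2 c2@7 c3@9, authorship .1....2.3.
After op 2 (move_left): buffer="vlbfdvlyla" (len 10), cursors c1@1 c2@6 c3@8, authorship .1....2.3.
After op 3 (insert('z')): buffer="vzlbfdvzlyzla" (len 13), cursors c1@2 c2@8 c3@11, authorship .11....22.33.
After op 4 (insert('s')): buffer="vzslbfdvzslyzsla" (len 16), cursors c1@3 c2@10 c3@14, authorship .111....222.333.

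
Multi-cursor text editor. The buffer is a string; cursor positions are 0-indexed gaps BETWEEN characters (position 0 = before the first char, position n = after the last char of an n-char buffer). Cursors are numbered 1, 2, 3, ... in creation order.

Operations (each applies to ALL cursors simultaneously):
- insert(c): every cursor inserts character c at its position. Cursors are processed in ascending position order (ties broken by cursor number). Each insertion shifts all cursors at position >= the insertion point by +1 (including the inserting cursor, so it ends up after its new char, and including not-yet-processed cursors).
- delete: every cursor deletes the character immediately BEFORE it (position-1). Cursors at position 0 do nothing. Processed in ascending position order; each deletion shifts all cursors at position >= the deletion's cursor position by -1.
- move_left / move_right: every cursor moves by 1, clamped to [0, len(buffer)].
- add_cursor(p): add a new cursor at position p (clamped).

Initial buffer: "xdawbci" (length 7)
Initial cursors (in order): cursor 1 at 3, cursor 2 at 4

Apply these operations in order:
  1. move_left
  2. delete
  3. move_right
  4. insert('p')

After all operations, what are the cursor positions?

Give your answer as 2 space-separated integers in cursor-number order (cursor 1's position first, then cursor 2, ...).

After op 1 (move_left): buffer="xdawbci" (len 7), cursors c1@2 c2@3, authorship .......
After op 2 (delete): buffer="xwbci" (len 5), cursors c1@1 c2@1, authorship .....
After op 3 (move_right): buffer="xwbci" (len 5), cursors c1@2 c2@2, authorship .....
After op 4 (insert('p')): buffer="xwppbci" (len 7), cursors c1@4 c2@4, authorship ..12...

Answer: 4 4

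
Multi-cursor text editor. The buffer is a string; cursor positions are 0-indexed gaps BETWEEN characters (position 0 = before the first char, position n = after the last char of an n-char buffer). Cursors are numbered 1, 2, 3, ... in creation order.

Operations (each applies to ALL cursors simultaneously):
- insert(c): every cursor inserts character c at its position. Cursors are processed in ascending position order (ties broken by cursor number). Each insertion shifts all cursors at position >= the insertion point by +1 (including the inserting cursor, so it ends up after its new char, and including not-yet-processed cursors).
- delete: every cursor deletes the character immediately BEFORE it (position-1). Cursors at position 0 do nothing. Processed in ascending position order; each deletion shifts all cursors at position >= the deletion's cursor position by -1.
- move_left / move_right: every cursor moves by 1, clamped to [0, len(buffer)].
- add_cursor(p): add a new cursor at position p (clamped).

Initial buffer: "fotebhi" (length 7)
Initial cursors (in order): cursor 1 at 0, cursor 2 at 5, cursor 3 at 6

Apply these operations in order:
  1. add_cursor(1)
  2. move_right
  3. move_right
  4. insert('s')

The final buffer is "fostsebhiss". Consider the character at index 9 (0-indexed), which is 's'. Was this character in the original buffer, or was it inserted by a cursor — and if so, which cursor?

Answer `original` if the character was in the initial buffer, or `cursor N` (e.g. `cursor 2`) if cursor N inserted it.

Answer: cursor 2

Derivation:
After op 1 (add_cursor(1)): buffer="fotebhi" (len 7), cursors c1@0 c4@1 c2@5 c3@6, authorship .......
After op 2 (move_right): buffer="fotebhi" (len 7), cursors c1@1 c4@2 c2@6 c3@7, authorship .......
After op 3 (move_right): buffer="fotebhi" (len 7), cursors c1@2 c4@3 c2@7 c3@7, authorship .......
After op 4 (insert('s')): buffer="fostsebhiss" (len 11), cursors c1@3 c4@5 c2@11 c3@11, authorship ..1.4....23
Authorship (.=original, N=cursor N): . . 1 . 4 . . . . 2 3
Index 9: author = 2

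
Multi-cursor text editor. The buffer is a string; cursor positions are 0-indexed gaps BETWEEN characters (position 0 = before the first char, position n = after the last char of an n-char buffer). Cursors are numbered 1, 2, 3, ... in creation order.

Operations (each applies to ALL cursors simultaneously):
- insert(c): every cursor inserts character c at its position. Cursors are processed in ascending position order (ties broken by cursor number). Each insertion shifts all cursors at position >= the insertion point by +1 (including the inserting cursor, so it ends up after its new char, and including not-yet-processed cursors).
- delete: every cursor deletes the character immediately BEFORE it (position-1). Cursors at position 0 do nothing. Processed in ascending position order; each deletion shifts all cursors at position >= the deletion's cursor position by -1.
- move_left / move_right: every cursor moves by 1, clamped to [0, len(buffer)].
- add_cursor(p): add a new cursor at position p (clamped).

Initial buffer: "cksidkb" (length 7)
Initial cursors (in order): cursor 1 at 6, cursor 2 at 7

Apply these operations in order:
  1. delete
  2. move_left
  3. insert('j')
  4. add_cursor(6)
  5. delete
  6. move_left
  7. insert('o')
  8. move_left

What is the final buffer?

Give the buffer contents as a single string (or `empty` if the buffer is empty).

Answer: ckooosd

Derivation:
After op 1 (delete): buffer="cksid" (len 5), cursors c1@5 c2@5, authorship .....
After op 2 (move_left): buffer="cksid" (len 5), cursors c1@4 c2@4, authorship .....
After op 3 (insert('j')): buffer="cksijjd" (len 7), cursors c1@6 c2@6, authorship ....12.
After op 4 (add_cursor(6)): buffer="cksijjd" (len 7), cursors c1@6 c2@6 c3@6, authorship ....12.
After op 5 (delete): buffer="cksd" (len 4), cursors c1@3 c2@3 c3@3, authorship ....
After op 6 (move_left): buffer="cksd" (len 4), cursors c1@2 c2@2 c3@2, authorship ....
After op 7 (insert('o')): buffer="ckooosd" (len 7), cursors c1@5 c2@5 c3@5, authorship ..123..
After op 8 (move_left): buffer="ckooosd" (len 7), cursors c1@4 c2@4 c3@4, authorship ..123..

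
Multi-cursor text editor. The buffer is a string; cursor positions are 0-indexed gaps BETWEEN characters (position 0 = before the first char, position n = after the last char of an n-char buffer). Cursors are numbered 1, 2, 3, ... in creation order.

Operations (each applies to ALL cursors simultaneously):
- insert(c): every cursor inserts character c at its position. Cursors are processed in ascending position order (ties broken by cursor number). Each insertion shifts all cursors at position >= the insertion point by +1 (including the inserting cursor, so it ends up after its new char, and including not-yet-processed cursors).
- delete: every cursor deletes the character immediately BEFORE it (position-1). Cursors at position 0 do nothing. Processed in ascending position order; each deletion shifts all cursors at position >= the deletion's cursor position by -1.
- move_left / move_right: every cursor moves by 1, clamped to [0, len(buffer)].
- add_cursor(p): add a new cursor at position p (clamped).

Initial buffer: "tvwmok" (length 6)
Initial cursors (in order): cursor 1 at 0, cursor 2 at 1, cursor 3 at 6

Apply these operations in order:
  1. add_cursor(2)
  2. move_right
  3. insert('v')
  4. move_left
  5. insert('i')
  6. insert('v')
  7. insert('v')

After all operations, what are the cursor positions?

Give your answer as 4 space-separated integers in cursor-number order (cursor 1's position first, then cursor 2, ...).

After op 1 (add_cursor(2)): buffer="tvwmok" (len 6), cursors c1@0 c2@1 c4@2 c3@6, authorship ......
After op 2 (move_right): buffer="tvwmok" (len 6), cursors c1@1 c2@2 c4@3 c3@6, authorship ......
After op 3 (insert('v')): buffer="tvvvwvmokv" (len 10), cursors c1@2 c2@4 c4@6 c3@10, authorship .1.2.4...3
After op 4 (move_left): buffer="tvvvwvmokv" (len 10), cursors c1@1 c2@3 c4@5 c3@9, authorship .1.2.4...3
After op 5 (insert('i')): buffer="tivvivwivmokiv" (len 14), cursors c1@2 c2@5 c4@8 c3@13, authorship .11.22.44...33
After op 6 (insert('v')): buffer="tivvvivvwivvmokivv" (len 18), cursors c1@3 c2@7 c4@11 c3@17, authorship .111.222.444...333
After op 7 (insert('v')): buffer="tivvvvivvvwivvvmokivvv" (len 22), cursors c1@4 c2@9 c4@14 c3@21, authorship .1111.2222.4444...3333

Answer: 4 9 21 14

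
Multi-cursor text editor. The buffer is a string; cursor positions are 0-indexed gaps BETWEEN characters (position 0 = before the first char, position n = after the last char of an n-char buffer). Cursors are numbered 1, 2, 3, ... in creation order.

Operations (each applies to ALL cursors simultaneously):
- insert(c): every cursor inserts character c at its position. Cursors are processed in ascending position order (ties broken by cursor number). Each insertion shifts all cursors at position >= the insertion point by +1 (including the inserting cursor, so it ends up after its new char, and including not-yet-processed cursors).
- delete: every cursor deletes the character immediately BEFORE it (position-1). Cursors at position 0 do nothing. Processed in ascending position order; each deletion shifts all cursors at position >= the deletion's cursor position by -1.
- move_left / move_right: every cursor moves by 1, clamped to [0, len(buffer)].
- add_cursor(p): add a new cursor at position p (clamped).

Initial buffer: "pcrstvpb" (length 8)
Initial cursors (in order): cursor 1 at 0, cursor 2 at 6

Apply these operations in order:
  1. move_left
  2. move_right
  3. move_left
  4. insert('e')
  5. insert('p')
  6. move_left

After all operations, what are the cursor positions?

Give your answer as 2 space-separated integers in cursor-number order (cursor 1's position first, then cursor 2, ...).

Answer: 1 8

Derivation:
After op 1 (move_left): buffer="pcrstvpb" (len 8), cursors c1@0 c2@5, authorship ........
After op 2 (move_right): buffer="pcrstvpb" (len 8), cursors c1@1 c2@6, authorship ........
After op 3 (move_left): buffer="pcrstvpb" (len 8), cursors c1@0 c2@5, authorship ........
After op 4 (insert('e')): buffer="epcrstevpb" (len 10), cursors c1@1 c2@7, authorship 1.....2...
After op 5 (insert('p')): buffer="eppcrstepvpb" (len 12), cursors c1@2 c2@9, authorship 11.....22...
After op 6 (move_left): buffer="eppcrstepvpb" (len 12), cursors c1@1 c2@8, authorship 11.....22...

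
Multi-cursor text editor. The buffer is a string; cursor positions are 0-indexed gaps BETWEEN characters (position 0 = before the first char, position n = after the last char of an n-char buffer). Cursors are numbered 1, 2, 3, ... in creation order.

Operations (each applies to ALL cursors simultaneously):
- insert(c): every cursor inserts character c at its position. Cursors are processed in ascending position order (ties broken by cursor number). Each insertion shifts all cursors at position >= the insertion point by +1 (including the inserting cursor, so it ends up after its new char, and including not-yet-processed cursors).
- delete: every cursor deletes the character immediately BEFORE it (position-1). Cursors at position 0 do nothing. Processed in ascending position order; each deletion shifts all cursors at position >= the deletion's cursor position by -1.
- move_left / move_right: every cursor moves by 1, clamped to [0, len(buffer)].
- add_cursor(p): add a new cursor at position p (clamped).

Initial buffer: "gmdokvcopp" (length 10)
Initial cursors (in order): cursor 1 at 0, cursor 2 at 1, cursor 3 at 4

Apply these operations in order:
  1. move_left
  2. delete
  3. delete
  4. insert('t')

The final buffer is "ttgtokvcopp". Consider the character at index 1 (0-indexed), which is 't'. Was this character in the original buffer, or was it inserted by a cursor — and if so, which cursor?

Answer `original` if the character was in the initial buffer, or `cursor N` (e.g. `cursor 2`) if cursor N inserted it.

Answer: cursor 2

Derivation:
After op 1 (move_left): buffer="gmdokvcopp" (len 10), cursors c1@0 c2@0 c3@3, authorship ..........
After op 2 (delete): buffer="gmokvcopp" (len 9), cursors c1@0 c2@0 c3@2, authorship .........
After op 3 (delete): buffer="gokvcopp" (len 8), cursors c1@0 c2@0 c3@1, authorship ........
After op 4 (insert('t')): buffer="ttgtokvcopp" (len 11), cursors c1@2 c2@2 c3@4, authorship 12.3.......
Authorship (.=original, N=cursor N): 1 2 . 3 . . . . . . .
Index 1: author = 2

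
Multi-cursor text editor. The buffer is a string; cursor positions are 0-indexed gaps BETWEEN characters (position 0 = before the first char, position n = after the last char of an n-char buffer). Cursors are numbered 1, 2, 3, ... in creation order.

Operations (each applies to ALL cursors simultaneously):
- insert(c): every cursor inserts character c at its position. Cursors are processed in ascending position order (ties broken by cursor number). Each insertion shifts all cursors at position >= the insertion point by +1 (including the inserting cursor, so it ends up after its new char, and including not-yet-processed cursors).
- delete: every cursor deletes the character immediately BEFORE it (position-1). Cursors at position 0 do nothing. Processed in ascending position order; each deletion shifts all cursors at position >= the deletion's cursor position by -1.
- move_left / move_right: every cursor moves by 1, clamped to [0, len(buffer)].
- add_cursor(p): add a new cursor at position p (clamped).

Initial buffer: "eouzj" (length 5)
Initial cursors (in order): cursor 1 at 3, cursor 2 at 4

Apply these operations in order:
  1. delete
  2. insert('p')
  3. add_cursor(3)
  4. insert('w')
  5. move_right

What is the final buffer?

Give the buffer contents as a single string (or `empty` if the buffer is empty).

After op 1 (delete): buffer="eoj" (len 3), cursors c1@2 c2@2, authorship ...
After op 2 (insert('p')): buffer="eoppj" (len 5), cursors c1@4 c2@4, authorship ..12.
After op 3 (add_cursor(3)): buffer="eoppj" (len 5), cursors c3@3 c1@4 c2@4, authorship ..12.
After op 4 (insert('w')): buffer="eopwpwwj" (len 8), cursors c3@4 c1@7 c2@7, authorship ..13212.
After op 5 (move_right): buffer="eopwpwwj" (len 8), cursors c3@5 c1@8 c2@8, authorship ..13212.

Answer: eopwpwwj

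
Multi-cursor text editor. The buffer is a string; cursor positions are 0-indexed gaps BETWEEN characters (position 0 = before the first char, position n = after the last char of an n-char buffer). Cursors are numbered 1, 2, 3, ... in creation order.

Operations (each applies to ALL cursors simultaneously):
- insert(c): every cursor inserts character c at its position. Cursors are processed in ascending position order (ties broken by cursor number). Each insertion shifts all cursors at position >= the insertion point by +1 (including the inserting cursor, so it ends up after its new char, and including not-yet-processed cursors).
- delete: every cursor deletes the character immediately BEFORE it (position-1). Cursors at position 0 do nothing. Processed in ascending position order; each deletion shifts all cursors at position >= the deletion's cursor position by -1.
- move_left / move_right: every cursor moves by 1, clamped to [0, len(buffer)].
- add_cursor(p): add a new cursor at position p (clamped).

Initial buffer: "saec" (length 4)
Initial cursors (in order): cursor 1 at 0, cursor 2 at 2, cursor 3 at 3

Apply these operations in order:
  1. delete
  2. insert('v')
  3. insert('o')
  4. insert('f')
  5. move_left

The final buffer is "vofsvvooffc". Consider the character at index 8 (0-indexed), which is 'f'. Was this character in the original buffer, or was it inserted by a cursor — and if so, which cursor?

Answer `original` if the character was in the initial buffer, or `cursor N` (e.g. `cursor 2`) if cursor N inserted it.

Answer: cursor 2

Derivation:
After op 1 (delete): buffer="sc" (len 2), cursors c1@0 c2@1 c3@1, authorship ..
After op 2 (insert('v')): buffer="vsvvc" (len 5), cursors c1@1 c2@4 c3@4, authorship 1.23.
After op 3 (insert('o')): buffer="vosvvooc" (len 8), cursors c1@2 c2@7 c3@7, authorship 11.2323.
After op 4 (insert('f')): buffer="vofsvvooffc" (len 11), cursors c1@3 c2@10 c3@10, authorship 111.232323.
After op 5 (move_left): buffer="vofsvvooffc" (len 11), cursors c1@2 c2@9 c3@9, authorship 111.232323.
Authorship (.=original, N=cursor N): 1 1 1 . 2 3 2 3 2 3 .
Index 8: author = 2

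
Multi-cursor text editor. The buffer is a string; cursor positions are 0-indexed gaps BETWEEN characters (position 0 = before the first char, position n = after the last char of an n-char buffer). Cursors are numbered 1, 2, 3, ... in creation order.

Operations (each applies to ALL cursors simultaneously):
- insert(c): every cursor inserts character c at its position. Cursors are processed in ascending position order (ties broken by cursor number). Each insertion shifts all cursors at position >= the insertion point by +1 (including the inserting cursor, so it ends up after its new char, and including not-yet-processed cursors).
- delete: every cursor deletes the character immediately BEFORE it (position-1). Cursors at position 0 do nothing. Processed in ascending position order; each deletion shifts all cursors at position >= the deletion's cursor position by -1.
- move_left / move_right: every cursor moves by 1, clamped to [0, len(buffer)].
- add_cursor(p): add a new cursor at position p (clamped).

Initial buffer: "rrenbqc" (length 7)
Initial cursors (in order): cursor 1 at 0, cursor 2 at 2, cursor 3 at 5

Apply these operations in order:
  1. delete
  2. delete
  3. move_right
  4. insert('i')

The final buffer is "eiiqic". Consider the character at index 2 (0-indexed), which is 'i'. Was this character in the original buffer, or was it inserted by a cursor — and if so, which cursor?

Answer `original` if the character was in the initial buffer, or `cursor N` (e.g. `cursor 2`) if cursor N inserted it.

After op 1 (delete): buffer="renqc" (len 5), cursors c1@0 c2@1 c3@3, authorship .....
After op 2 (delete): buffer="eqc" (len 3), cursors c1@0 c2@0 c3@1, authorship ...
After op 3 (move_right): buffer="eqc" (len 3), cursors c1@1 c2@1 c3@2, authorship ...
After op 4 (insert('i')): buffer="eiiqic" (len 6), cursors c1@3 c2@3 c3@5, authorship .12.3.
Authorship (.=original, N=cursor N): . 1 2 . 3 .
Index 2: author = 2

Answer: cursor 2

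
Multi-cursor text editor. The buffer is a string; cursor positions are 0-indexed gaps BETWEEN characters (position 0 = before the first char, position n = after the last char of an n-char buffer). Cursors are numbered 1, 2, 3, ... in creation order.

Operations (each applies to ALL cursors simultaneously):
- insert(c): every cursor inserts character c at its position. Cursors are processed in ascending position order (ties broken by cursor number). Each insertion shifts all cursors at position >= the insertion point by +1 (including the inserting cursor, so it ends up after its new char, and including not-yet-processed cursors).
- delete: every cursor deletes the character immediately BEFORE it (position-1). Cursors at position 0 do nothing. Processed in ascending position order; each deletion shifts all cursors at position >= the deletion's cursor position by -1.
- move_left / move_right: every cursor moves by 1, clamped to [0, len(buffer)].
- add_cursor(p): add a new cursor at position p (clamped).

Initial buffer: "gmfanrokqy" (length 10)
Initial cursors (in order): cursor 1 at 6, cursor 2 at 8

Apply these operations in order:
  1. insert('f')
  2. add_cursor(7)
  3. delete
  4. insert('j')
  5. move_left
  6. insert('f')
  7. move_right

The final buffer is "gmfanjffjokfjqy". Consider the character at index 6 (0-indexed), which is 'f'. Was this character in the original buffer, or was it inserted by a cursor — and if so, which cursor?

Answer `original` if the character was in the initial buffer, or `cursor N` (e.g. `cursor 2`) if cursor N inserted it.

After op 1 (insert('f')): buffer="gmfanrfokfqy" (len 12), cursors c1@7 c2@10, authorship ......1..2..
After op 2 (add_cursor(7)): buffer="gmfanrfokfqy" (len 12), cursors c1@7 c3@7 c2@10, authorship ......1..2..
After op 3 (delete): buffer="gmfanokqy" (len 9), cursors c1@5 c3@5 c2@7, authorship .........
After op 4 (insert('j')): buffer="gmfanjjokjqy" (len 12), cursors c1@7 c3@7 c2@10, authorship .....13..2..
After op 5 (move_left): buffer="gmfanjjokjqy" (len 12), cursors c1@6 c3@6 c2@9, authorship .....13..2..
After op 6 (insert('f')): buffer="gmfanjffjokfjqy" (len 15), cursors c1@8 c3@8 c2@12, authorship .....1133..22..
After op 7 (move_right): buffer="gmfanjffjokfjqy" (len 15), cursors c1@9 c3@9 c2@13, authorship .....1133..22..
Authorship (.=original, N=cursor N): . . . . . 1 1 3 3 . . 2 2 . .
Index 6: author = 1

Answer: cursor 1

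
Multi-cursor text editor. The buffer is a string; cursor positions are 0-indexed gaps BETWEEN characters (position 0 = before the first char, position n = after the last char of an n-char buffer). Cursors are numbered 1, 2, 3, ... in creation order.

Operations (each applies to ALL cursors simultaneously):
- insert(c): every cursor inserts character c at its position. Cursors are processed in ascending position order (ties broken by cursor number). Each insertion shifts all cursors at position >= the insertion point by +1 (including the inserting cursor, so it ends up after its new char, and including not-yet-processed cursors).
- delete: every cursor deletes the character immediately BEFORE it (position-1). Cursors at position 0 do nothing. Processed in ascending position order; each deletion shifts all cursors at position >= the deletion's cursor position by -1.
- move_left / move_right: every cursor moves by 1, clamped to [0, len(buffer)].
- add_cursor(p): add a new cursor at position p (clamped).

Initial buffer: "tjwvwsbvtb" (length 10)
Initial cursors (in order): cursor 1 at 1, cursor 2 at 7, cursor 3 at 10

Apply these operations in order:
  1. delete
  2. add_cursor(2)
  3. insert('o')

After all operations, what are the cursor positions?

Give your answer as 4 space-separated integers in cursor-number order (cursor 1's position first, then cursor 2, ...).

Answer: 1 8 11 4

Derivation:
After op 1 (delete): buffer="jwvwsvt" (len 7), cursors c1@0 c2@5 c3@7, authorship .......
After op 2 (add_cursor(2)): buffer="jwvwsvt" (len 7), cursors c1@0 c4@2 c2@5 c3@7, authorship .......
After op 3 (insert('o')): buffer="ojwovwsovto" (len 11), cursors c1@1 c4@4 c2@8 c3@11, authorship 1..4...2..3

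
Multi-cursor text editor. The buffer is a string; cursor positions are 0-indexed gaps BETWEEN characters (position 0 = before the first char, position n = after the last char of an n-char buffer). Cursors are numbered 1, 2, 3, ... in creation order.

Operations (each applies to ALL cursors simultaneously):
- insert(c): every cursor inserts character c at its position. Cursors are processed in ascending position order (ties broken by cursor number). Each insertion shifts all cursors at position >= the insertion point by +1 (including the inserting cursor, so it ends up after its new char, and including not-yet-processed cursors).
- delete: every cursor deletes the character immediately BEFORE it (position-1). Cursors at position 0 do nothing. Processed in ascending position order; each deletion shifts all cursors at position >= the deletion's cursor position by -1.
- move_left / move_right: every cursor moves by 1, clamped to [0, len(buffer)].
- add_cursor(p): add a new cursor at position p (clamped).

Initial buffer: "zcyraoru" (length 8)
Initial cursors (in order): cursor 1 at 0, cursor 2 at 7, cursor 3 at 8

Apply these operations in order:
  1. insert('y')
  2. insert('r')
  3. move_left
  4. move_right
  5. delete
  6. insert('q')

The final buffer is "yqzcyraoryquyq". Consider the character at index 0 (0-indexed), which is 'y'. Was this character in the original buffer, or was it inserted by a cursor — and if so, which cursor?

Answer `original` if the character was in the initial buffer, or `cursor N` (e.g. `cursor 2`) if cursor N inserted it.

Answer: cursor 1

Derivation:
After op 1 (insert('y')): buffer="yzcyraoryuy" (len 11), cursors c1@1 c2@9 c3@11, authorship 1.......2.3
After op 2 (insert('r')): buffer="yrzcyraoryruyr" (len 14), cursors c1@2 c2@11 c3@14, authorship 11.......22.33
After op 3 (move_left): buffer="yrzcyraoryruyr" (len 14), cursors c1@1 c2@10 c3@13, authorship 11.......22.33
After op 4 (move_right): buffer="yrzcyraoryruyr" (len 14), cursors c1@2 c2@11 c3@14, authorship 11.......22.33
After op 5 (delete): buffer="yzcyraoryuy" (len 11), cursors c1@1 c2@9 c3@11, authorship 1.......2.3
After op 6 (insert('q')): buffer="yqzcyraoryquyq" (len 14), cursors c1@2 c2@11 c3@14, authorship 11.......22.33
Authorship (.=original, N=cursor N): 1 1 . . . . . . . 2 2 . 3 3
Index 0: author = 1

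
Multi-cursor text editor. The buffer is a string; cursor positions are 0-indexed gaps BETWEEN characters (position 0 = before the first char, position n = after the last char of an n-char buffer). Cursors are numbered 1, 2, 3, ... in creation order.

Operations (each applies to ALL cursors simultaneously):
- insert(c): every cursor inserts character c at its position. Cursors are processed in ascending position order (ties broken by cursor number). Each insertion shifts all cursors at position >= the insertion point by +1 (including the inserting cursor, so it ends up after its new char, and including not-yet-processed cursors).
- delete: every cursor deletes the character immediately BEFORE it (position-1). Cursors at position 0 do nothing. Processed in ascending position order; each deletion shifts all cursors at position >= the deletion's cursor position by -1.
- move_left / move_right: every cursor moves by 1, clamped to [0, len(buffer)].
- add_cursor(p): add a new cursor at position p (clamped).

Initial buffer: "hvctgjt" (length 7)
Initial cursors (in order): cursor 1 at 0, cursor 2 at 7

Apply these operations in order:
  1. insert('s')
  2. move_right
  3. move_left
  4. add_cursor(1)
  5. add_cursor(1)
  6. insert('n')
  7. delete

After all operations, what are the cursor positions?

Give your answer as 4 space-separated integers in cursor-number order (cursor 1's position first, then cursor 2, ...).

Answer: 1 8 1 1

Derivation:
After op 1 (insert('s')): buffer="shvctgjts" (len 9), cursors c1@1 c2@9, authorship 1.......2
After op 2 (move_right): buffer="shvctgjts" (len 9), cursors c1@2 c2@9, authorship 1.......2
After op 3 (move_left): buffer="shvctgjts" (len 9), cursors c1@1 c2@8, authorship 1.......2
After op 4 (add_cursor(1)): buffer="shvctgjts" (len 9), cursors c1@1 c3@1 c2@8, authorship 1.......2
After op 5 (add_cursor(1)): buffer="shvctgjts" (len 9), cursors c1@1 c3@1 c4@1 c2@8, authorship 1.......2
After op 6 (insert('n')): buffer="snnnhvctgjtns" (len 13), cursors c1@4 c3@4 c4@4 c2@12, authorship 1134.......22
After op 7 (delete): buffer="shvctgjts" (len 9), cursors c1@1 c3@1 c4@1 c2@8, authorship 1.......2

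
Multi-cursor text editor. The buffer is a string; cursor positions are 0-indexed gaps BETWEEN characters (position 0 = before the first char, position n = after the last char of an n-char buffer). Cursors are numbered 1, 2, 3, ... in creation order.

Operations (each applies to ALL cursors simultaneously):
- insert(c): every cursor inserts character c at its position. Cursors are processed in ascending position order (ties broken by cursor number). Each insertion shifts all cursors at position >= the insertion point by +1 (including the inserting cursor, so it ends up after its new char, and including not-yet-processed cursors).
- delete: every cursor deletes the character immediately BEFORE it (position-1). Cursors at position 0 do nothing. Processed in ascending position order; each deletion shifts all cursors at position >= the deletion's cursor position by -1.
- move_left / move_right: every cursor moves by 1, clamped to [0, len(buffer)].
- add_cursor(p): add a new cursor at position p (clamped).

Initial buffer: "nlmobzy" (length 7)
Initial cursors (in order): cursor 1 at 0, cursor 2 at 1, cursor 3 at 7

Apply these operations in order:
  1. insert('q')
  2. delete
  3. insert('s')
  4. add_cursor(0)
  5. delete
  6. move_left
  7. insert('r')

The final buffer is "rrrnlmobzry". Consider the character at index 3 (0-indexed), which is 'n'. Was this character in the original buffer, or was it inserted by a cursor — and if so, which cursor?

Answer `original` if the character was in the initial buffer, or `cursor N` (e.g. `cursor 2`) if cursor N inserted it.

After op 1 (insert('q')): buffer="qnqlmobzyq" (len 10), cursors c1@1 c2@3 c3@10, authorship 1.2......3
After op 2 (delete): buffer="nlmobzy" (len 7), cursors c1@0 c2@1 c3@7, authorship .......
After op 3 (insert('s')): buffer="snslmobzys" (len 10), cursors c1@1 c2@3 c3@10, authorship 1.2......3
After op 4 (add_cursor(0)): buffer="snslmobzys" (len 10), cursors c4@0 c1@1 c2@3 c3@10, authorship 1.2......3
After op 5 (delete): buffer="nlmobzy" (len 7), cursors c1@0 c4@0 c2@1 c3@7, authorship .......
After op 6 (move_left): buffer="nlmobzy" (len 7), cursors c1@0 c2@0 c4@0 c3@6, authorship .......
After op 7 (insert('r')): buffer="rrrnlmobzry" (len 11), cursors c1@3 c2@3 c4@3 c3@10, authorship 124......3.
Authorship (.=original, N=cursor N): 1 2 4 . . . . . . 3 .
Index 3: author = original

Answer: original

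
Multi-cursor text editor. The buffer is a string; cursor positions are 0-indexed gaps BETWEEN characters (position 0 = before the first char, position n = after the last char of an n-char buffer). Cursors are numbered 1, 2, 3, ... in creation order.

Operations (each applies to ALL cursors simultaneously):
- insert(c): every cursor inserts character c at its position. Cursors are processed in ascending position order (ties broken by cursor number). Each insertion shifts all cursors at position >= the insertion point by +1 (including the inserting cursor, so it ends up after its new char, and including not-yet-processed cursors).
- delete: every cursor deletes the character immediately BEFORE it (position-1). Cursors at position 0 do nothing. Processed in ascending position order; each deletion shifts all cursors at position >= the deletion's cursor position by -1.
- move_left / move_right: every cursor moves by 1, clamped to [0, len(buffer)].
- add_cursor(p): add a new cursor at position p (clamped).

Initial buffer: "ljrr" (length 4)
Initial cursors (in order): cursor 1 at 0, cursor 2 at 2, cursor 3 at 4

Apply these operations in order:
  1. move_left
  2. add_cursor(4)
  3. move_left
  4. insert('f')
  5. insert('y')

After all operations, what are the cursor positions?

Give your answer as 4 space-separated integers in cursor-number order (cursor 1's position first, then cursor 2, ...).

Answer: 4 4 8 11

Derivation:
After op 1 (move_left): buffer="ljrr" (len 4), cursors c1@0 c2@1 c3@3, authorship ....
After op 2 (add_cursor(4)): buffer="ljrr" (len 4), cursors c1@0 c2@1 c3@3 c4@4, authorship ....
After op 3 (move_left): buffer="ljrr" (len 4), cursors c1@0 c2@0 c3@2 c4@3, authorship ....
After op 4 (insert('f')): buffer="ffljfrfr" (len 8), cursors c1@2 c2@2 c3@5 c4@7, authorship 12..3.4.
After op 5 (insert('y')): buffer="ffyyljfyrfyr" (len 12), cursors c1@4 c2@4 c3@8 c4@11, authorship 1212..33.44.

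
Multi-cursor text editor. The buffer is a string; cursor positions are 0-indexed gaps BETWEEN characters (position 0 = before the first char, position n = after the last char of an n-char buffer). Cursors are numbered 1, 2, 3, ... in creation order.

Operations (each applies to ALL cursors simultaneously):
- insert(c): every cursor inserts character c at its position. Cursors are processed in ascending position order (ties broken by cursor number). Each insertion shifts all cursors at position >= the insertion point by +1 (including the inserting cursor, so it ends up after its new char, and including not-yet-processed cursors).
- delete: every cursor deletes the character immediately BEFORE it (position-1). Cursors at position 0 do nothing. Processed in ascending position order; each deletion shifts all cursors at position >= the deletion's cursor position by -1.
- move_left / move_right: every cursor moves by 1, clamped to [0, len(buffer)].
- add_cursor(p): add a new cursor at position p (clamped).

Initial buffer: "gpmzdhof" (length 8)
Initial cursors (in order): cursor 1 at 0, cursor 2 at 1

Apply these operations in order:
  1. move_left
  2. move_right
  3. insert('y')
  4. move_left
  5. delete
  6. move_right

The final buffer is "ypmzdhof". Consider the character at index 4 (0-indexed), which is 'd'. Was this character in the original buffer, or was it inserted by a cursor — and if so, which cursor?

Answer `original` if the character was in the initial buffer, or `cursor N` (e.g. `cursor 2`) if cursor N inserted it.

Answer: original

Derivation:
After op 1 (move_left): buffer="gpmzdhof" (len 8), cursors c1@0 c2@0, authorship ........
After op 2 (move_right): buffer="gpmzdhof" (len 8), cursors c1@1 c2@1, authorship ........
After op 3 (insert('y')): buffer="gyypmzdhof" (len 10), cursors c1@3 c2@3, authorship .12.......
After op 4 (move_left): buffer="gyypmzdhof" (len 10), cursors c1@2 c2@2, authorship .12.......
After op 5 (delete): buffer="ypmzdhof" (len 8), cursors c1@0 c2@0, authorship 2.......
After op 6 (move_right): buffer="ypmzdhof" (len 8), cursors c1@1 c2@1, authorship 2.......
Authorship (.=original, N=cursor N): 2 . . . . . . .
Index 4: author = original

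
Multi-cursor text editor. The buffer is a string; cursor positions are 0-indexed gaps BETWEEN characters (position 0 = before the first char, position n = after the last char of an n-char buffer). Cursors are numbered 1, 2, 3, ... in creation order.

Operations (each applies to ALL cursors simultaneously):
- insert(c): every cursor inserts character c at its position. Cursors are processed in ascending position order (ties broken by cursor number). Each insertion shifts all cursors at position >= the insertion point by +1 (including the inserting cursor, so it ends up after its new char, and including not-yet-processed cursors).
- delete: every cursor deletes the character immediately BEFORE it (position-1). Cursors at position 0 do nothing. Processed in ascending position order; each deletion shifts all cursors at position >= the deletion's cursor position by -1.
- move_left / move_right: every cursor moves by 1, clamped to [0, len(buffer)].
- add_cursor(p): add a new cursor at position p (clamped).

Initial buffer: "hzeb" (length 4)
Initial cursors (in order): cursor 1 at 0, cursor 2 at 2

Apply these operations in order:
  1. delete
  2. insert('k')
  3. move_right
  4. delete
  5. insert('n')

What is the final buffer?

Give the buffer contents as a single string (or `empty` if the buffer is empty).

Answer: knknb

Derivation:
After op 1 (delete): buffer="heb" (len 3), cursors c1@0 c2@1, authorship ...
After op 2 (insert('k')): buffer="khkeb" (len 5), cursors c1@1 c2@3, authorship 1.2..
After op 3 (move_right): buffer="khkeb" (len 5), cursors c1@2 c2@4, authorship 1.2..
After op 4 (delete): buffer="kkb" (len 3), cursors c1@1 c2@2, authorship 12.
After op 5 (insert('n')): buffer="knknb" (len 5), cursors c1@2 c2@4, authorship 1122.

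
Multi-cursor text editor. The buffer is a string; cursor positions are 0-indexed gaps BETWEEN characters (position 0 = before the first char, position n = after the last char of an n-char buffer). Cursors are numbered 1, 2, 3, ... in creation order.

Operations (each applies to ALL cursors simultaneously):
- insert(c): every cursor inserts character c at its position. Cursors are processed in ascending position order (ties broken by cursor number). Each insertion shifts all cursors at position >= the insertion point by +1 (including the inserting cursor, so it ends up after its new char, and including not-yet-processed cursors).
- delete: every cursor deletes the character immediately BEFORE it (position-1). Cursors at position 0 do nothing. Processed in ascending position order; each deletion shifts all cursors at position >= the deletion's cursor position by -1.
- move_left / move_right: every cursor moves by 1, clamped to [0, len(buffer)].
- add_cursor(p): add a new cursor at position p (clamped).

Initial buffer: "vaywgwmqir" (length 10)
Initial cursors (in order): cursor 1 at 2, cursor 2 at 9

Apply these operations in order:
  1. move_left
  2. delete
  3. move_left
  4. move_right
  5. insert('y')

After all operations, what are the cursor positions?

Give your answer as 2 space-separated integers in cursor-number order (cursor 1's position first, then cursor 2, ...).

After op 1 (move_left): buffer="vaywgwmqir" (len 10), cursors c1@1 c2@8, authorship ..........
After op 2 (delete): buffer="aywgwmir" (len 8), cursors c1@0 c2@6, authorship ........
After op 3 (move_left): buffer="aywgwmir" (len 8), cursors c1@0 c2@5, authorship ........
After op 4 (move_right): buffer="aywgwmir" (len 8), cursors c1@1 c2@6, authorship ........
After op 5 (insert('y')): buffer="ayywgwmyir" (len 10), cursors c1@2 c2@8, authorship .1.....2..

Answer: 2 8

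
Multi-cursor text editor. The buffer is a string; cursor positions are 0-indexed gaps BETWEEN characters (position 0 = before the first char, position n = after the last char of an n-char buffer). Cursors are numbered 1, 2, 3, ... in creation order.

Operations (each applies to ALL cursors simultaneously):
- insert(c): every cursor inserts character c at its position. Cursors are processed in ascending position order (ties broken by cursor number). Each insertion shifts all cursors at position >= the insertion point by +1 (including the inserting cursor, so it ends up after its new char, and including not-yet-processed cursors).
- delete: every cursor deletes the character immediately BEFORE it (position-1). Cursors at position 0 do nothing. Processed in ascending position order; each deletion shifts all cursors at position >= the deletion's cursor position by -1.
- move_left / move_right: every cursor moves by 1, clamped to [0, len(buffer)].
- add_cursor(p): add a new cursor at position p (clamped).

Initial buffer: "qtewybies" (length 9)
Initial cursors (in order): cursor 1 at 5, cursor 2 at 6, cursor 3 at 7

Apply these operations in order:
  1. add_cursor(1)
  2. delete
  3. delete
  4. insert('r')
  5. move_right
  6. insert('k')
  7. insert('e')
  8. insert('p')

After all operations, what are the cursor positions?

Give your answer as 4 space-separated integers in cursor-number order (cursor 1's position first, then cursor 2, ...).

Answer: 17 17 17 17

Derivation:
After op 1 (add_cursor(1)): buffer="qtewybies" (len 9), cursors c4@1 c1@5 c2@6 c3@7, authorship .........
After op 2 (delete): buffer="tewes" (len 5), cursors c4@0 c1@3 c2@3 c3@3, authorship .....
After op 3 (delete): buffer="es" (len 2), cursors c1@0 c2@0 c3@0 c4@0, authorship ..
After op 4 (insert('r')): buffer="rrrres" (len 6), cursors c1@4 c2@4 c3@4 c4@4, authorship 1234..
After op 5 (move_right): buffer="rrrres" (len 6), cursors c1@5 c2@5 c3@5 c4@5, authorship 1234..
After op 6 (insert('k')): buffer="rrrrekkkks" (len 10), cursors c1@9 c2@9 c3@9 c4@9, authorship 1234.1234.
After op 7 (insert('e')): buffer="rrrrekkkkeeees" (len 14), cursors c1@13 c2@13 c3@13 c4@13, authorship 1234.12341234.
After op 8 (insert('p')): buffer="rrrrekkkkeeeepppps" (len 18), cursors c1@17 c2@17 c3@17 c4@17, authorship 1234.123412341234.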